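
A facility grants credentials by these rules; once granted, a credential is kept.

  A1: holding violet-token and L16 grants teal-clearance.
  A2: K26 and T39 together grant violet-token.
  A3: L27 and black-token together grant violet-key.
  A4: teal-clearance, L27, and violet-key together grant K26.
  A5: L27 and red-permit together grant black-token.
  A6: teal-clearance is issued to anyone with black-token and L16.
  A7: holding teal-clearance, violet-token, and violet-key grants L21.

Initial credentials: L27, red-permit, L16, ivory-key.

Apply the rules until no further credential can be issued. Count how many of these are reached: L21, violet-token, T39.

0

L21 would need teal-clearance, violet-token, and violet-key (A7), but violet-token is never granted.
violet-token would need K26 and T39 (A2), but T39 is never granted.
No rule produces T39, and it is not given.
None of the 3 are reached.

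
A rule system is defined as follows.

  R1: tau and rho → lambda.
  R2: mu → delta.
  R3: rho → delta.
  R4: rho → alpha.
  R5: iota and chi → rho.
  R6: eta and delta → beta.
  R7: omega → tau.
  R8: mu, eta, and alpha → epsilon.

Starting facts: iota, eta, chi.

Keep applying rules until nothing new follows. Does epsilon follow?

No

epsilon would need mu, eta, and alpha (R8), but mu is never established.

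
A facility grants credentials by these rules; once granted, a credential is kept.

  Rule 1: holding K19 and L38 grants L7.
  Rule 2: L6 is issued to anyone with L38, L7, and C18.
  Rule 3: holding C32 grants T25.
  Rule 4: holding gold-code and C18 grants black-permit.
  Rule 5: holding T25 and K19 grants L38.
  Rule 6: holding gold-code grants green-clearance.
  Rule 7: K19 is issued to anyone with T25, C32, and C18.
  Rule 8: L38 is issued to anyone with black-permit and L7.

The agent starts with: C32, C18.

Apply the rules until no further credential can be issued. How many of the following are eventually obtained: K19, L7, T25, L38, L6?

5

Holding C32 grants T25 (Rule 3).
Holding T25, C32, and C18 grants K19 (Rule 7).
Holding T25 and K19 grants L38 (Rule 5).
Holding K19 and L38 grants L7 (Rule 1).
Holding L38, L7, and C18 grants L6 (Rule 2).
K19: reached.
L7: reached.
T25: reached.
L38: reached.
L6: reached.
All 5 are reached.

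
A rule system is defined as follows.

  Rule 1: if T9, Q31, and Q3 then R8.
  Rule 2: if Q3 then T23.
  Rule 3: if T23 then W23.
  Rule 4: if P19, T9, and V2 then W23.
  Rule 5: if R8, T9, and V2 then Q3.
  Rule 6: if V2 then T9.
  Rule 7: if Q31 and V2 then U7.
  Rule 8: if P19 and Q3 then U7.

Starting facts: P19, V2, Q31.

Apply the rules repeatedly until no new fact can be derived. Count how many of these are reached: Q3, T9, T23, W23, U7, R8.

From Q31 and V2, Rule 7 gives U7.
From V2, Rule 6 gives T9.
From P19, T9, and V2, Rule 4 gives W23.
Q3 would need R8, T9, and V2 (Rule 5), but R8 is never established.
T9: reached.
T23 would need Q3 (Rule 2), but Q3 is never established.
W23: reached.
U7: reached.
R8 would need T9, Q31, and Q3 (Rule 1), but Q3 is never established.
Reached: T9, W23, and U7 — 3 of the 6.

3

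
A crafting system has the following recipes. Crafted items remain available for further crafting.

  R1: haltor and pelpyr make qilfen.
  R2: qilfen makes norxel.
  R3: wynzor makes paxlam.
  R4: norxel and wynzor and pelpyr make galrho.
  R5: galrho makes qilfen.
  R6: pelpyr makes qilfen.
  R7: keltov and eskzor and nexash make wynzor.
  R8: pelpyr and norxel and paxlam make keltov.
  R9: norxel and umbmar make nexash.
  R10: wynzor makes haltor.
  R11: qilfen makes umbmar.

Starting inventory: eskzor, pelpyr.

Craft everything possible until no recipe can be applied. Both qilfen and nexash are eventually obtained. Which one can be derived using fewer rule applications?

qilfen

qilfen: pelpyr → qilfen (R6). [1 rule application]
nexash: Using R6, pelpyr makes qilfen. qilfen → norxel (R2). qilfen → umbmar (R11). Using R9, norxel and umbmar make nexash. [4 rule applications]
qilfen needs fewer.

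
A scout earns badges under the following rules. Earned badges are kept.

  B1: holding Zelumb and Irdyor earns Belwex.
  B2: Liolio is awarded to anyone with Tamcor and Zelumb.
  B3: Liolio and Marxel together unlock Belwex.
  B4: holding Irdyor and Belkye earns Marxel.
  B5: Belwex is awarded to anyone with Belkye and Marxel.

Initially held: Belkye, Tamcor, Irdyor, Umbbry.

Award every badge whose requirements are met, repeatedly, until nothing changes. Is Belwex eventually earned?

With Irdyor and Belkye, Marxel is earned (B4).
With Belkye and Marxel, Belwex is earned (B5).

Yes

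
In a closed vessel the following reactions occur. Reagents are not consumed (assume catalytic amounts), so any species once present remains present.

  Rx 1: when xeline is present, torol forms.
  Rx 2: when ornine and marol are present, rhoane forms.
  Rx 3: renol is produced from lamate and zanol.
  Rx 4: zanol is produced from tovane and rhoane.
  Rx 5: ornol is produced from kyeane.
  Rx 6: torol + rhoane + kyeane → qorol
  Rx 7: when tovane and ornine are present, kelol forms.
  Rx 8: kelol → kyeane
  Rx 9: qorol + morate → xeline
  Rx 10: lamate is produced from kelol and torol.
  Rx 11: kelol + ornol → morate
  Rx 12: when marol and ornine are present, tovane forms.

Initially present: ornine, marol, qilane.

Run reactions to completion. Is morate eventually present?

marol and ornine present → tovane forms (Rx 12).
tovane and ornine present → kelol forms (Rx 7).
kelol present → kyeane forms (Rx 8).
kyeane present → ornol forms (Rx 5).
kelol and ornol present → morate forms (Rx 11).

Yes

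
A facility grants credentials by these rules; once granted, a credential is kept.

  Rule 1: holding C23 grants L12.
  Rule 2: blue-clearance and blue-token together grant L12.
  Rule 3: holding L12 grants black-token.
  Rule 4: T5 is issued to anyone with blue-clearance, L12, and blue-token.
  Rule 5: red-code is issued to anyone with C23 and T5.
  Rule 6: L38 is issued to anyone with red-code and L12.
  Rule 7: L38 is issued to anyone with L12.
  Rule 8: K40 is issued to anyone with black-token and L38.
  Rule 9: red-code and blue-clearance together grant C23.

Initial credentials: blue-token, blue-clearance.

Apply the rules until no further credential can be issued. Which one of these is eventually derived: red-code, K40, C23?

K40

Holding blue-clearance and blue-token grants L12 (Rule 2).
Holding L12 grants L38 (Rule 7).
Holding L12 grants black-token (Rule 3).
Holding black-token and L38 grants K40 (Rule 8).
red-code would need C23 and T5 (Rule 5), but C23 is never granted. C23 would need red-code and blue-clearance (Rule 9), but red-code is never granted.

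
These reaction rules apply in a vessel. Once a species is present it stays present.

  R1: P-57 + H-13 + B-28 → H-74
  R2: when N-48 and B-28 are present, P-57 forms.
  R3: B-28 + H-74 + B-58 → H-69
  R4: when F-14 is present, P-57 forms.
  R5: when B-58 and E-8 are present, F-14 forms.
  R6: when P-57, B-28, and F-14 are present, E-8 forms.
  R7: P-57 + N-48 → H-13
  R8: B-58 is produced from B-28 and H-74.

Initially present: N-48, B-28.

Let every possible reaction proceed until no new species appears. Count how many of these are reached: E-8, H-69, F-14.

N-48 and B-28 present → P-57 forms (R2).
P-57 and N-48 present → H-13 forms (R7).
P-57, H-13, and B-28 present → H-74 forms (R1).
B-28 and H-74 present → B-58 forms (R8).
B-28, H-74, and B-58 present → H-69 forms (R3).
E-8 would need P-57, B-28, and F-14 (R6), but F-14 never forms.
H-69: reached.
F-14 would need B-58 and E-8 (R5), but E-8 never forms.
Reached: H-69 — 1 of the 3.

1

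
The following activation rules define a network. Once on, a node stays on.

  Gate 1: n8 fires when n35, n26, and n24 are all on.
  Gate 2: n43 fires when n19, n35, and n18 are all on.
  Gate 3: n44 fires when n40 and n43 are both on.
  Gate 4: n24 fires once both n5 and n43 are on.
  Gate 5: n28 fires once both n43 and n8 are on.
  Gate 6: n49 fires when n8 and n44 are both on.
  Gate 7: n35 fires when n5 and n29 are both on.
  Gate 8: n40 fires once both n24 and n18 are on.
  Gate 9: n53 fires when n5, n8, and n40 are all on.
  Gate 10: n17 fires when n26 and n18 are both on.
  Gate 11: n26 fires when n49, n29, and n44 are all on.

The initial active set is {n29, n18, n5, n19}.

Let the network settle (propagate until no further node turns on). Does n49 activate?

n49 would need n8 and n44 (Gate 6), but n8 never turns on.

No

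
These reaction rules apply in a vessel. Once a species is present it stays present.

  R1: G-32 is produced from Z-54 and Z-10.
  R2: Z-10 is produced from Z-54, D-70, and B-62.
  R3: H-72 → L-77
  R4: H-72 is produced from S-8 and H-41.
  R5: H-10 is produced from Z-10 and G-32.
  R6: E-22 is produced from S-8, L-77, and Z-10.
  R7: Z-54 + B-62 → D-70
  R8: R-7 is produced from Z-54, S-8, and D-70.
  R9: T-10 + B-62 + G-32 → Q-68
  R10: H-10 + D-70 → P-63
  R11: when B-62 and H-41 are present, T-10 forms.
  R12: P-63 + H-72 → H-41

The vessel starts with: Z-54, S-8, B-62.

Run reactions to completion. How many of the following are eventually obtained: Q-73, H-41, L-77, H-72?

No rule produces Q-73, and it is not given.
H-41 would need P-63 and H-72 (R12), but H-72 never forms.
L-77 would need H-72 (R3), but H-72 never forms.
H-72 would need S-8 and H-41 (R4), but H-41 never forms.
None of the 4 are reached.

0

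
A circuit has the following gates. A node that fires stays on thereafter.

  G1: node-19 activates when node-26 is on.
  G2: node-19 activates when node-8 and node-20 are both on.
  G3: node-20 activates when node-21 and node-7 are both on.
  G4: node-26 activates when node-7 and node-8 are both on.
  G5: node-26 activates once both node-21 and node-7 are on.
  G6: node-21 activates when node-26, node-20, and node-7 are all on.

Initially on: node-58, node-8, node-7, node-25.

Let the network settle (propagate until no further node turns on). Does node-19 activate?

node-7 and node-8 are on, so node-26 activates (G4).
G1: node-26 on → node-19 on.

Yes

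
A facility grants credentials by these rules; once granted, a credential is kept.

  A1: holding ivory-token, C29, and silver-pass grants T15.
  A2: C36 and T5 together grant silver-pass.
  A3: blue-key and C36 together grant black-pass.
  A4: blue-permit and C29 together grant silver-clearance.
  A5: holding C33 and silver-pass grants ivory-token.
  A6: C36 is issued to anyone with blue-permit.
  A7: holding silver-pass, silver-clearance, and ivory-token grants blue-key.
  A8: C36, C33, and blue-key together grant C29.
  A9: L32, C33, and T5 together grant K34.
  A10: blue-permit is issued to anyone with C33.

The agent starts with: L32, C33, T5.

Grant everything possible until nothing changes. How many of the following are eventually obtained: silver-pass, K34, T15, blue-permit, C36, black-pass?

Holding C33 grants blue-permit (A10).
Holding L32, C33, and T5 grants K34 (A9).
Holding blue-permit grants C36 (A6).
Holding C36 and T5 grants silver-pass (A2).
silver-pass: reached.
K34: reached.
T15 would need ivory-token, C29, and silver-pass (A1), but C29 is never granted.
blue-permit: reached.
C36: reached.
black-pass would need blue-key and C36 (A3), but blue-key is never granted.
Reached: silver-pass, K34, blue-permit, and C36 — 4 of the 6.

4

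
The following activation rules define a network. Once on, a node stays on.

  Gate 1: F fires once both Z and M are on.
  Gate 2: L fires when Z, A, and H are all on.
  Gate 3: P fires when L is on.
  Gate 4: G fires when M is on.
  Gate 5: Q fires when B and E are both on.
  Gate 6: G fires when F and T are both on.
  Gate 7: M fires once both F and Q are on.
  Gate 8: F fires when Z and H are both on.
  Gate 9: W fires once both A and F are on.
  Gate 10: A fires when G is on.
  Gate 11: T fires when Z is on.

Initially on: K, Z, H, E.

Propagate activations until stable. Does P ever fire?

Z and H are on, so F fires (Gate 8).
Z is on, so T fires (Gate 11).
Gate 6: F and T on → G on.
Gate 10: G on → A on.
Z, A, and H are on, so L fires (Gate 2).
Gate 3: L on → P on.

Yes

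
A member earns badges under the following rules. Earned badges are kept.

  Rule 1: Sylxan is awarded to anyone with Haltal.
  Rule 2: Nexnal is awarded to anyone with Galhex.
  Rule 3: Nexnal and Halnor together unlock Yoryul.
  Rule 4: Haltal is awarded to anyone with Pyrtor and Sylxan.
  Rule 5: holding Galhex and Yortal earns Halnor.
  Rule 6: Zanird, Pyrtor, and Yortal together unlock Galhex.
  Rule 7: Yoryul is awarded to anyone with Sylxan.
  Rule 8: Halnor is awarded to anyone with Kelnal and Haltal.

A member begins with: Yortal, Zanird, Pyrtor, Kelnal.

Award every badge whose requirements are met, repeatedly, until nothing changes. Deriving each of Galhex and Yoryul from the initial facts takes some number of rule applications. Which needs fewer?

Galhex

Galhex: With Zanird, Pyrtor, and Yortal, Galhex is earned (Rule 6). [1 rule application]
Yoryul: With Zanird, Pyrtor, and Yortal, Galhex is earned (Rule 6). With Galhex, Nexnal is earned (Rule 2). With Galhex and Yortal, Halnor is earned (Rule 5). With Nexnal and Halnor, Yoryul is earned (Rule 3). [4 rule applications]
Galhex needs fewer.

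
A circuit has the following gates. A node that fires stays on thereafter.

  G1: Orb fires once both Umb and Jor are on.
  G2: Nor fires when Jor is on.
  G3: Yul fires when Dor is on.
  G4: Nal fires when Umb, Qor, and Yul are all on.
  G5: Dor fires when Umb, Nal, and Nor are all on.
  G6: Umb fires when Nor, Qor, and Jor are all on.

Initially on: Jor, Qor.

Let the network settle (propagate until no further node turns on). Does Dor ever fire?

No

Dor would need Umb, Nal, and Nor (G5), but Nal never turns on.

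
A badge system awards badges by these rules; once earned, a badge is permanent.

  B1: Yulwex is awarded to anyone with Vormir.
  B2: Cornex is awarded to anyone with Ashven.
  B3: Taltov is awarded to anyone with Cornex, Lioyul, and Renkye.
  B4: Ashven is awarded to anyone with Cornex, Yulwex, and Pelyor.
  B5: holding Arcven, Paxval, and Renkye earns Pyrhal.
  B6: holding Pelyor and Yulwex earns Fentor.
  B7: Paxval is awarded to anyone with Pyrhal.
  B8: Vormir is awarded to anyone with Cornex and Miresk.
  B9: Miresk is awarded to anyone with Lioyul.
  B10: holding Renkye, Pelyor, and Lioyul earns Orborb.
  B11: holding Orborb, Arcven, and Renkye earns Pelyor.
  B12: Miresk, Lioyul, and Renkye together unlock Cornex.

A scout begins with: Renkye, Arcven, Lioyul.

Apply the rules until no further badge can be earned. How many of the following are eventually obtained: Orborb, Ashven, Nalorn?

Orborb would need Renkye, Pelyor, and Lioyul (B10), but Pelyor is never earned.
Ashven would need Cornex, Yulwex, and Pelyor (B4), but Pelyor is never earned.
No rule produces Nalorn, and it is not given.
None of the 3 are reached.

0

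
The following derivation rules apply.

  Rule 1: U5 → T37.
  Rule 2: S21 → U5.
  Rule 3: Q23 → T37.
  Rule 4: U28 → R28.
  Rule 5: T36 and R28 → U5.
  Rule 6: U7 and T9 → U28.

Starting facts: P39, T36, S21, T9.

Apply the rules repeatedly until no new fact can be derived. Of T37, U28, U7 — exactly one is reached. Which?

T37

S21 holds, so U5 follows (Rule 2).
U5 holds, so T37 follows (Rule 1).
U28 would need U7 and T9 (Rule 6), but U7 is never established. No rule produces U7, and it is not given.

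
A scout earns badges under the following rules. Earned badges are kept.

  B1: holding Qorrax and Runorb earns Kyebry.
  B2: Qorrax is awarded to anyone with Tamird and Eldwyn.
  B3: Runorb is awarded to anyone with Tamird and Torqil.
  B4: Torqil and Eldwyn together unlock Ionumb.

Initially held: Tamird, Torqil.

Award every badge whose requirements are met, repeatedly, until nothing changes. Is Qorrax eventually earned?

Qorrax would need Tamird and Eldwyn (B2), but Eldwyn is never earned.

No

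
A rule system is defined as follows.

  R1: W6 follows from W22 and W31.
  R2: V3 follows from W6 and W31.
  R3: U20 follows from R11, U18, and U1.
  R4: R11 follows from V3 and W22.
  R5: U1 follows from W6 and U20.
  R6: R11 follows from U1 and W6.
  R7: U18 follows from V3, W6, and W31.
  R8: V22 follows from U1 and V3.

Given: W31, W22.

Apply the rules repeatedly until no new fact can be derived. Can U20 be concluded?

No

U20 would need R11, U18, and U1 (R3), but U1 is never established.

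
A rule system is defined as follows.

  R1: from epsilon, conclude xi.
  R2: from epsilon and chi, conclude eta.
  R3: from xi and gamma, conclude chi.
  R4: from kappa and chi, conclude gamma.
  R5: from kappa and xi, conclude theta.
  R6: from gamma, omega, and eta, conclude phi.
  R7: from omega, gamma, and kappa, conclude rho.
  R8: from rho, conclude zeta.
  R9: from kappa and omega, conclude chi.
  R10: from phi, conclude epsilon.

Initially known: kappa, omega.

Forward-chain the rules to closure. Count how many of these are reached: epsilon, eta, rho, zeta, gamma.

kappa and omega hold, so chi follows (R9).
From kappa and chi, R4 gives gamma.
omega, gamma, and kappa hold, so rho follows (R7).
rho holds, so zeta follows (R8).
epsilon would need phi (R10), but phi is never established.
eta would need epsilon and chi (R2), but epsilon is never established.
rho: reached.
zeta: reached.
gamma: reached.
Reached: rho, zeta, and gamma — 3 of the 5.

3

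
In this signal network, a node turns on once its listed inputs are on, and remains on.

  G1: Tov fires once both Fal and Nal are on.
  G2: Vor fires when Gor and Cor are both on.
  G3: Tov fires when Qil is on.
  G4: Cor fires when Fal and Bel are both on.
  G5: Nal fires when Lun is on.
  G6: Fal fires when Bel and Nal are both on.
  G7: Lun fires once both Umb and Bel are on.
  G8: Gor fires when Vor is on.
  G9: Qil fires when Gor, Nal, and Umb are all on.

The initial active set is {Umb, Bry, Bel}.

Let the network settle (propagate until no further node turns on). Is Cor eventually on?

Umb and Bel are on, so Lun fires (G7).
G5: Lun on → Nal on.
G6: Bel and Nal on → Fal on.
Fal and Bel are on, so Cor fires (G4).

Yes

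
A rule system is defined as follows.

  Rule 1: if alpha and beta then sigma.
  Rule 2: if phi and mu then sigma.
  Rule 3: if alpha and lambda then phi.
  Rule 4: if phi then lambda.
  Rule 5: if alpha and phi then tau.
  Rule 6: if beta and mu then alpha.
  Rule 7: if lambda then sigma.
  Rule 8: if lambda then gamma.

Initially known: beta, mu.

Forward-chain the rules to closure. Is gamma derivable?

No

gamma would need lambda (Rule 8), but lambda is never established.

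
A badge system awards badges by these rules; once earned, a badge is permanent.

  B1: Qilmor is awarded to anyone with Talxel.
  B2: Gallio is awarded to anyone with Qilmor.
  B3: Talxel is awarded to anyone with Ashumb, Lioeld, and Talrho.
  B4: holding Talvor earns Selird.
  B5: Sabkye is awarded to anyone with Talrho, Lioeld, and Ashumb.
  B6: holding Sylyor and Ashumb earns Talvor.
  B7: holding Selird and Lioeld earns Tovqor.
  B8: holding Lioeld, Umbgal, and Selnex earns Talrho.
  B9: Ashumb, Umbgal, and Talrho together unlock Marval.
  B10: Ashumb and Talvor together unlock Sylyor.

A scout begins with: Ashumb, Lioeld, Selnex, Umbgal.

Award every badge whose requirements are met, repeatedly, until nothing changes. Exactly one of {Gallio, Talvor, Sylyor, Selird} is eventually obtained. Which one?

With Lioeld, Umbgal, and Selnex, Talrho is earned (B8).
With Ashumb, Lioeld, and Talrho, Talxel is earned (B3).
With Talxel, Qilmor is earned (B1).
With Qilmor, Gallio is earned (B2).
Talvor would need Sylyor and Ashumb (B6), but Sylyor is never earned. Sylyor would need Ashumb and Talvor (B10), but Talvor is never earned. Selird would need Talvor (B4), but Talvor is never earned.

Gallio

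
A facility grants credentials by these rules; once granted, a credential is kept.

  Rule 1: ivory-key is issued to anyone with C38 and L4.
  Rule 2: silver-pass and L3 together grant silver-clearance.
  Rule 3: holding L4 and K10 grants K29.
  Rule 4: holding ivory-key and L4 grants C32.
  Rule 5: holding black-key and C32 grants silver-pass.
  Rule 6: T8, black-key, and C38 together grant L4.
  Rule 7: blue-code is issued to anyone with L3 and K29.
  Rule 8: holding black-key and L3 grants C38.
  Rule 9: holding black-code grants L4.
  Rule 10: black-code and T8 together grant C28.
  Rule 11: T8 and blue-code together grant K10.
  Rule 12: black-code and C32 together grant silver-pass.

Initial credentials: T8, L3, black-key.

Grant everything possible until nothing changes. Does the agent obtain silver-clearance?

Holding black-key and L3 grants C38 (Rule 8).
Holding T8, black-key, and C38 grants L4 (Rule 6).
Holding C38 and L4 grants ivory-key (Rule 1).
Holding ivory-key and L4 grants C32 (Rule 4).
Holding black-key and C32 grants silver-pass (Rule 5).
Holding silver-pass and L3 grants silver-clearance (Rule 2).

Yes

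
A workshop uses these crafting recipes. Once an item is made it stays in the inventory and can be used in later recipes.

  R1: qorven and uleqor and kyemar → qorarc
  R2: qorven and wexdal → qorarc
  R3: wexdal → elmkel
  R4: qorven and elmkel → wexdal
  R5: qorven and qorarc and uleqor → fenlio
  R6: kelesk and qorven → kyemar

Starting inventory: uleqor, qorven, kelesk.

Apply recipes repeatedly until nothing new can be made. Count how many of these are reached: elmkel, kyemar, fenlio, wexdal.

2

Using R6, kelesk and qorven make kyemar.
Using R1, qorven, uleqor, and kyemar make qorarc.
qorven and qorarc and uleqor → fenlio (R5).
elmkel would need wexdal (R3), but wexdal is never obtained.
kyemar: reached.
fenlio: reached.
wexdal would need qorven and elmkel (R4), but elmkel is never obtained.
Reached: kyemar and fenlio — 2 of the 4.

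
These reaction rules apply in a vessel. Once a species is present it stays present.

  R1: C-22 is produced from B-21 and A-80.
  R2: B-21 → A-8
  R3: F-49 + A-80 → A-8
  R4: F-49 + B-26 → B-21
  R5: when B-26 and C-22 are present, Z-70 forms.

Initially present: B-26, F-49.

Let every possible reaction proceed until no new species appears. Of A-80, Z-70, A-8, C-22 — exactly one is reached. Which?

F-49 and B-26 present → B-21 forms (R4).
B-21 present → A-8 forms (R2).
Z-70 would need B-26 and C-22 (R5), but C-22 never forms. C-22 would need B-21 and A-80 (R1), but A-80 never forms. No rule produces A-80, and it is not given.

A-8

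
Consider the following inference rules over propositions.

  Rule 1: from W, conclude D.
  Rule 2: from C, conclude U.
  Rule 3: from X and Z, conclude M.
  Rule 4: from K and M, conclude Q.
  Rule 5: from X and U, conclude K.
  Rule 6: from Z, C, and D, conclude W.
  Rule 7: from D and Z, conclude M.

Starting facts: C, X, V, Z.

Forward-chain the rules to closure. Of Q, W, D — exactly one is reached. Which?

From C, Rule 2 gives U.
From X and Z, Rule 3 gives M.
From X and U, Rule 5 gives K.
K and M hold, so Q follows (Rule 4).
W would need Z, C, and D (Rule 6), but D is never established. D would need W (Rule 1), but W is never established.

Q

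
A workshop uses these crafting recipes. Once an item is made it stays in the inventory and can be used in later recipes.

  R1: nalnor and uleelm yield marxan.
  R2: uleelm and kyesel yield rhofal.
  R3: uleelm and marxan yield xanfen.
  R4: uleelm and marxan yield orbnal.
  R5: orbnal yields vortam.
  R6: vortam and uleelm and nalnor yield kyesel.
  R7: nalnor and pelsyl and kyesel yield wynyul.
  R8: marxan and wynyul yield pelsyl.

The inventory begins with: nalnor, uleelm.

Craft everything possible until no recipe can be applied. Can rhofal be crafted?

nalnor and uleelm → marxan (R1).
Using R4, uleelm and marxan make orbnal.
orbnal → vortam (R5).
vortam and uleelm and nalnor → kyesel (R6).
uleelm and kyesel → rhofal (R2).

Yes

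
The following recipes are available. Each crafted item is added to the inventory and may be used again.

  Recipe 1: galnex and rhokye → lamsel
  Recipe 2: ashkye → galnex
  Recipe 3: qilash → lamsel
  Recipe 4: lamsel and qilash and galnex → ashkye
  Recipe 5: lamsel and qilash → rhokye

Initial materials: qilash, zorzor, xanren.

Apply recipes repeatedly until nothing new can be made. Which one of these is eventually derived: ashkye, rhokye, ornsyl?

qilash → lamsel (Recipe 3).
lamsel and qilash → rhokye (Recipe 5).
ashkye would need lamsel, qilash, and galnex (Recipe 4), but galnex is never obtained. No rule produces ornsyl, and it is not given.

rhokye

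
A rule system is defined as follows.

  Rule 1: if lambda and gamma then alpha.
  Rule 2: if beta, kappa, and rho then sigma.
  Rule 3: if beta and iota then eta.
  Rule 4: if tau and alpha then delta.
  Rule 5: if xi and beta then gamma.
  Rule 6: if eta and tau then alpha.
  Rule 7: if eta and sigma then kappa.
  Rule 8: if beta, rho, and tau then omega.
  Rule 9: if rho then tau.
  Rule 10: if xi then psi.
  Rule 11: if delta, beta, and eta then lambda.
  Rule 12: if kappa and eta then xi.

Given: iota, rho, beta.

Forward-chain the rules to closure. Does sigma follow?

sigma would need beta, kappa, and rho (Rule 2), but kappa is never established.

No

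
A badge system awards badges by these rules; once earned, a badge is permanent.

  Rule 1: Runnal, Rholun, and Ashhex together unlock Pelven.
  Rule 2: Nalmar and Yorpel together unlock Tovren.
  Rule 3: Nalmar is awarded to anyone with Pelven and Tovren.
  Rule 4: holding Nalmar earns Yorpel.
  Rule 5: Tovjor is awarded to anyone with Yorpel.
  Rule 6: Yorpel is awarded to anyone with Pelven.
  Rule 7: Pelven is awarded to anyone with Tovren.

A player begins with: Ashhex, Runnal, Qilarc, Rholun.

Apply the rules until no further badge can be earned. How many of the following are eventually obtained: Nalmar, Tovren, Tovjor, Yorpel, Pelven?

3

With Runnal, Rholun, and Ashhex, Pelven is earned (Rule 1).
With Pelven, Yorpel is earned (Rule 6).
With Yorpel, Tovjor is earned (Rule 5).
Nalmar would need Pelven and Tovren (Rule 3), but Tovren is never earned.
Tovren would need Nalmar and Yorpel (Rule 2), but Nalmar is never earned.
Tovjor: reached.
Yorpel: reached.
Pelven: reached.
Reached: Tovjor, Yorpel, and Pelven — 3 of the 5.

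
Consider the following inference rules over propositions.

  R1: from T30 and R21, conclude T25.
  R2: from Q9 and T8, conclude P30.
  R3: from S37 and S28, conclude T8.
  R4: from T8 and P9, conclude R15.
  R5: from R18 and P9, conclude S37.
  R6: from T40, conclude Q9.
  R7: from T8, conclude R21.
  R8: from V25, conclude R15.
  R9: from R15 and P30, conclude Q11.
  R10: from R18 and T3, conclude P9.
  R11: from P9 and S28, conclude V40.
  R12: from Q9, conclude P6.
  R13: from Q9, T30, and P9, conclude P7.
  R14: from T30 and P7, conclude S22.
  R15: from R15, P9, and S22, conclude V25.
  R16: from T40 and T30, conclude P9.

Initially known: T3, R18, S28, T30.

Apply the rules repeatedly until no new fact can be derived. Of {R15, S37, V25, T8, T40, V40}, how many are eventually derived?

From R18 and T3, R10 gives P9.
From P9 and S28, R11 gives V40.
R18 and P9 hold, so S37 follows (R5).
From S37 and S28, R3 gives T8.
From T8 and P9, R4 gives R15.
R15: reached.
S37: reached.
V25 would need R15, P9, and S22 (R15), but S22 is never established.
T8: reached.
No rule produces T40, and it is not given.
V40: reached.
Reached: R15, S37, T8, and V40 — 4 of the 6.

4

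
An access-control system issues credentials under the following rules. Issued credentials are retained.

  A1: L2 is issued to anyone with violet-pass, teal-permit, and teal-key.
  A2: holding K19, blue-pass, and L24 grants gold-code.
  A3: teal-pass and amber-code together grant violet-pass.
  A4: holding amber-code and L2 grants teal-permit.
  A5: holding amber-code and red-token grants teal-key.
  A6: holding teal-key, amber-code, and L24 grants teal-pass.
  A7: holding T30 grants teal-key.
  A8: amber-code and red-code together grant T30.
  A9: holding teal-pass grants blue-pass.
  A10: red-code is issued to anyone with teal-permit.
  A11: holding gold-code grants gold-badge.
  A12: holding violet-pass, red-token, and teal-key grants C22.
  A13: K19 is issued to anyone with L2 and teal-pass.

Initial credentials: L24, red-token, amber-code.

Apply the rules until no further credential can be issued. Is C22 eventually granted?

Holding amber-code and red-token grants teal-key (A5).
Holding teal-key, amber-code, and L24 grants teal-pass (A6).
Holding teal-pass and amber-code grants violet-pass (A3).
Holding violet-pass, red-token, and teal-key grants C22 (A12).

Yes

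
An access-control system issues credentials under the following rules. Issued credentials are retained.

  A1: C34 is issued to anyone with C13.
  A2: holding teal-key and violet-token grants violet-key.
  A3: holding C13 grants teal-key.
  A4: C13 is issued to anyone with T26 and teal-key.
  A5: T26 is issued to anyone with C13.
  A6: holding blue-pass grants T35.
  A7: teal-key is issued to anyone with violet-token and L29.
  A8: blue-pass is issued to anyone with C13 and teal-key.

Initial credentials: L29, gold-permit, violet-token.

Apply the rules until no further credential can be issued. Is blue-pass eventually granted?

blue-pass would need C13 and teal-key (A8), but C13 is never granted.

No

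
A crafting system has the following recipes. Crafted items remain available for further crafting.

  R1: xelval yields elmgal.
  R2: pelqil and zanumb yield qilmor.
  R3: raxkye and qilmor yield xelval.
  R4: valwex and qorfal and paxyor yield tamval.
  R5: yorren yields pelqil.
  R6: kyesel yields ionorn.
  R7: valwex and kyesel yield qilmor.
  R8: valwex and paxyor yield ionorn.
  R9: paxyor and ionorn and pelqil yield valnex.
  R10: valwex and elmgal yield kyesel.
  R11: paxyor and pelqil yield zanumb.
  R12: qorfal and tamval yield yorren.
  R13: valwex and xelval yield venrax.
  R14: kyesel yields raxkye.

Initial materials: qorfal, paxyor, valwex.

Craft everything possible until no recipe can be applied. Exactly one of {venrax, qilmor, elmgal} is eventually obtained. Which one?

qilmor

Using R4, valwex, qorfal, and paxyor make tamval.
Using R12, qorfal and tamval make yorren.
yorren → pelqil (R5).
Using R11, paxyor and pelqil make zanumb.
Using R2, pelqil and zanumb make qilmor.
venrax would need valwex and xelval (R13), but xelval is never obtained. elmgal would need xelval (R1), but xelval is never obtained.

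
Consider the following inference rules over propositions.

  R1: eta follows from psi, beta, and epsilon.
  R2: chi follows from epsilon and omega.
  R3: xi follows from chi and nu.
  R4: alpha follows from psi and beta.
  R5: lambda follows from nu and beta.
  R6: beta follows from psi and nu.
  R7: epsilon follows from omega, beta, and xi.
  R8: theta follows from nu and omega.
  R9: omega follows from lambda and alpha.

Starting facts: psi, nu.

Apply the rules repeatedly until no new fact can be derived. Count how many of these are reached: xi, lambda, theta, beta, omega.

4

From psi and nu, R6 gives beta.
From nu and beta, R5 gives lambda.
From psi and beta, R4 gives alpha.
lambda and alpha hold, so omega follows (R9).
From nu and omega, R8 gives theta.
xi would need chi and nu (R3), but chi is never established.
lambda: reached.
theta: reached.
beta: reached.
omega: reached.
Reached: lambda, theta, beta, and omega — 4 of the 5.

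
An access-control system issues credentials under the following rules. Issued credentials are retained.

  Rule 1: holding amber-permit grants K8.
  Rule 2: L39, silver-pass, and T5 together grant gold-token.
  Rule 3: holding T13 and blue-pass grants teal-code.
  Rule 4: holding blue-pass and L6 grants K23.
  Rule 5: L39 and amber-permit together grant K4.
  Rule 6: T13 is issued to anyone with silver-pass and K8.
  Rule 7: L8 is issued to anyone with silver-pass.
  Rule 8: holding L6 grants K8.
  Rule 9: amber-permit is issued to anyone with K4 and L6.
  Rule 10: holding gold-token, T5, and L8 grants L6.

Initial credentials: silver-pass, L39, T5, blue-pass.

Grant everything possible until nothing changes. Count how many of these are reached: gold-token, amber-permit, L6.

2

Holding L39, silver-pass, and T5 grants gold-token (Rule 2).
Holding silver-pass grants L8 (Rule 7).
Holding gold-token, T5, and L8 grants L6 (Rule 10).
gold-token: reached.
amber-permit would need K4 and L6 (Rule 9), but K4 is never granted.
L6: reached.
Reached: gold-token and L6 — 2 of the 3.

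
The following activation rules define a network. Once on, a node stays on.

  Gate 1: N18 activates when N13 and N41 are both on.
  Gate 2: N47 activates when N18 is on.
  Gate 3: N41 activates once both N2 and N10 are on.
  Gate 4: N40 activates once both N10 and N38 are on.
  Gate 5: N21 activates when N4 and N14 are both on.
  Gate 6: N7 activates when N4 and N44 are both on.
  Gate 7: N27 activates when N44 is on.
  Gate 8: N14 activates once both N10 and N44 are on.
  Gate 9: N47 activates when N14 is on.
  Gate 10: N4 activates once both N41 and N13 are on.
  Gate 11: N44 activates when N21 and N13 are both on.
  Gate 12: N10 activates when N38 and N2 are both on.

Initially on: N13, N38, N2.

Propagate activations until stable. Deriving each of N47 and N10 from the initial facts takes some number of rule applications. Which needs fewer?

N10: N38 and N2 are on, so N10 activates (Gate 12). [1 rule application]
N47: N38 and N2 are on, so N10 activates (Gate 12). N2 and N10 are on, so N41 activates (Gate 3). Gate 1: N13 and N41 on → N18 on. Gate 2: N18 on → N47 on. [4 rule applications]
N10 needs fewer.

N10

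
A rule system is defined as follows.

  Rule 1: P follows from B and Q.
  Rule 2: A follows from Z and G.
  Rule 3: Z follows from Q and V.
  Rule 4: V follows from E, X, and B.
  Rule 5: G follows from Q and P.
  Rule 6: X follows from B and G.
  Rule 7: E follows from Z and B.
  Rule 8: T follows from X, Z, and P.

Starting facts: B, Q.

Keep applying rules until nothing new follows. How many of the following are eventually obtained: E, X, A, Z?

1

B and Q hold, so P follows (Rule 1).
From Q and P, Rule 5 gives G.
B and G hold, so X follows (Rule 6).
E would need Z and B (Rule 7), but Z is never established.
X: reached.
A would need Z and G (Rule 2), but Z is never established.
Z would need Q and V (Rule 3), but V is never established.
Reached: X — 1 of the 4.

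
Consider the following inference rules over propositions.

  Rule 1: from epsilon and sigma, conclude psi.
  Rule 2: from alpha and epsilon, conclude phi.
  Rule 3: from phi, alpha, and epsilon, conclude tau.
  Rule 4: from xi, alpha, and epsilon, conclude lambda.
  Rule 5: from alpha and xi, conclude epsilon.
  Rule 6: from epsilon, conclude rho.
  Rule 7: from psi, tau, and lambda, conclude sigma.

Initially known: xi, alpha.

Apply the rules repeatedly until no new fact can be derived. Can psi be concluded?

psi would need epsilon and sigma (Rule 1), but sigma is never established.

No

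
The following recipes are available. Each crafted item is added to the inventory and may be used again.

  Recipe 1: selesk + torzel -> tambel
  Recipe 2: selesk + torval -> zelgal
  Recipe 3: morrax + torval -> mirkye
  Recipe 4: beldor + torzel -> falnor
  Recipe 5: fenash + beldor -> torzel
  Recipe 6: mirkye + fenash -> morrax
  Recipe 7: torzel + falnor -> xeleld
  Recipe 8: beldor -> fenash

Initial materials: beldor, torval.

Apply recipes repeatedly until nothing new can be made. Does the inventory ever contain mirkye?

No

mirkye would need morrax and torval (Recipe 3), but morrax is never obtained.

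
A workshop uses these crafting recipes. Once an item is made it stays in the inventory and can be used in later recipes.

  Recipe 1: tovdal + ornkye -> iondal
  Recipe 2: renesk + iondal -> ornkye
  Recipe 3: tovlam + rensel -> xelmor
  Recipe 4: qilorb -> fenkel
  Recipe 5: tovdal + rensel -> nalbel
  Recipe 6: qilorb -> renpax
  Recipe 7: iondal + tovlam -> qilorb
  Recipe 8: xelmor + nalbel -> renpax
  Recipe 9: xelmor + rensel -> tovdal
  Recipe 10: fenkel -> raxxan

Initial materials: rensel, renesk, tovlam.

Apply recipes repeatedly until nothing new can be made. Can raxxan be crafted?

No

raxxan would need fenkel (Recipe 10), but fenkel is never obtained.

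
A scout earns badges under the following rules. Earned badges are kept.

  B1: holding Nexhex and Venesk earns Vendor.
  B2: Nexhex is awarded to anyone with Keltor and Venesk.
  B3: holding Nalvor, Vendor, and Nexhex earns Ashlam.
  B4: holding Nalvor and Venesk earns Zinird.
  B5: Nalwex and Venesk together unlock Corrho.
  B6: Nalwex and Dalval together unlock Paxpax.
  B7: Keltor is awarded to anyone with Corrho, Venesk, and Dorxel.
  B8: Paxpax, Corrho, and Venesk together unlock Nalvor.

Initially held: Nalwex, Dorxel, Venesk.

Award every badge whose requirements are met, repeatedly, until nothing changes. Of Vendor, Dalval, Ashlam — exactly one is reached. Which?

Vendor

With Nalwex and Venesk, Corrho is earned (B5).
With Corrho, Venesk, and Dorxel, Keltor is earned (B7).
With Keltor and Venesk, Nexhex is earned (B2).
With Nexhex and Venesk, Vendor is earned (B1).
Ashlam would need Nalvor, Vendor, and Nexhex (B3), but Nalvor is never earned. No rule produces Dalval, and it is not given.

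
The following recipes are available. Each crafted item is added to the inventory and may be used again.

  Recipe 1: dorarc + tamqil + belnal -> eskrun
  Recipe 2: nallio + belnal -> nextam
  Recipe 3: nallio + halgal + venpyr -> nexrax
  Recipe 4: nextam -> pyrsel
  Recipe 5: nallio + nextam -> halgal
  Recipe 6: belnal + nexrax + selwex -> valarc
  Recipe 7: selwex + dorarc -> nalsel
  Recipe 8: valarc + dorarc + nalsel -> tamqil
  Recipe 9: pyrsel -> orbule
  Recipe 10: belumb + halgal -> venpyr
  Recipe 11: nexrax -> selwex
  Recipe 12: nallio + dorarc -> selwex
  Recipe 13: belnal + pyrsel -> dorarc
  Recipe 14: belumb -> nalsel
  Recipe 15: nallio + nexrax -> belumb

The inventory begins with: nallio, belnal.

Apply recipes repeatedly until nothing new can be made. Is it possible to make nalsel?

nallio + belnal -> nextam (Recipe 2).
Using Recipe 4, nextam makes pyrsel.
belnal + pyrsel -> dorarc (Recipe 13).
nallio + dorarc -> selwex (Recipe 12).
selwex + dorarc -> nalsel (Recipe 7).

Yes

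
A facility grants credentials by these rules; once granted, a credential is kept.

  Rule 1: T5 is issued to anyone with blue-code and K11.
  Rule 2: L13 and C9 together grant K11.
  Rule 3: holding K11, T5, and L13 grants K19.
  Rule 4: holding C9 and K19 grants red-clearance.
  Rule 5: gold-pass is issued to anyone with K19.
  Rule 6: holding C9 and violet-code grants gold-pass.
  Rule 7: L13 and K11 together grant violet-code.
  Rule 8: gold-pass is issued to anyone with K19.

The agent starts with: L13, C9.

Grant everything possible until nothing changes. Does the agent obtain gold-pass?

Yes

Holding L13 and C9 grants K11 (Rule 2).
Holding L13 and K11 grants violet-code (Rule 7).
Holding C9 and violet-code grants gold-pass (Rule 6).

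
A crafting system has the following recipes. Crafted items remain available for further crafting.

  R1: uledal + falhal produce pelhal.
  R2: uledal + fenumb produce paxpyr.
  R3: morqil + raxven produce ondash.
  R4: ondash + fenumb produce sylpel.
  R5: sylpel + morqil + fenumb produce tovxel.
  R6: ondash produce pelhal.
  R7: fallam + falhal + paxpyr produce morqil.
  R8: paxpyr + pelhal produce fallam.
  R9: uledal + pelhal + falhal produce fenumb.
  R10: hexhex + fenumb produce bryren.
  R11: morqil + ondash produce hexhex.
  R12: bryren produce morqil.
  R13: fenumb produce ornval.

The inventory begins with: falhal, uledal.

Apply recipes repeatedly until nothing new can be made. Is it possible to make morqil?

Yes

uledal + falhal → pelhal (R1).
Using R9, uledal, pelhal, and falhal make fenumb.
uledal + fenumb → paxpyr (R2).
paxpyr + pelhal → fallam (R8).
Using R7, fallam, falhal, and paxpyr make morqil.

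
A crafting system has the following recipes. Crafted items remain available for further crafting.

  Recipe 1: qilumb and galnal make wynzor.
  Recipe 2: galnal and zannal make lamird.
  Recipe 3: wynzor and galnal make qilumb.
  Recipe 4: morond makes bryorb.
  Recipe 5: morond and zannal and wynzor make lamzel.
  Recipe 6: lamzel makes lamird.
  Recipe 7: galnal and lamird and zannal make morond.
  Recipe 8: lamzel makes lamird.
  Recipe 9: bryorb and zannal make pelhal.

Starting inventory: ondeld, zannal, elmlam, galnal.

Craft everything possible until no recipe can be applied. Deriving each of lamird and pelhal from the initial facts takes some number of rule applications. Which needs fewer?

lamird: Using Recipe 2, galnal and zannal make lamird. [1 rule application]
pelhal: Using Recipe 2, galnal and zannal make lamird. Using Recipe 7, galnal, lamird, and zannal make morond. Using Recipe 4, morond makes bryorb. bryorb and zannal → pelhal (Recipe 9). [4 rule applications]
lamird needs fewer.

lamird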